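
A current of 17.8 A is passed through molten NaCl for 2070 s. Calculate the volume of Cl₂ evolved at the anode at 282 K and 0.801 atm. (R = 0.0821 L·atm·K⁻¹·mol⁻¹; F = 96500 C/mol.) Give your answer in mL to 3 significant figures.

5520 mL

Q = 17.8 A × 2070 s = 36850 C
n(e⁻) = Q/F = 36850/96500 = 0.3819 mol
2Cl⁻ → Cl₂ + 2e⁻, so n(Cl₂) = 0.3819 / 2 = 0.1910 mol
V = nRT/P = 0.1910 × 0.0821 × 282 / 0.801 = 5.521 L
= 5520 mL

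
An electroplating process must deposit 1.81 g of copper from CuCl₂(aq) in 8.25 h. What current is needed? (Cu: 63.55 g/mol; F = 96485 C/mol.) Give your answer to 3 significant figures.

0.185 A

n(Cu) = 1.81 / 63.55 = 0.02848 mol
Cu²⁺ + 2e⁻ → Cu, so n(e⁻) = 2 × 0.02848 = 0.05696 mol
Q = 0.05696 × 96485 = 5496 C
I = Q / t = 5496 / 29700 s = 0.185 A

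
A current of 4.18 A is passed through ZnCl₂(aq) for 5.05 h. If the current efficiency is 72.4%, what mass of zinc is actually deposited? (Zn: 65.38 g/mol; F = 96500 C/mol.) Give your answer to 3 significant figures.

18.6 g

Q = 4.18 × 18180 = 75990 C
n(e⁻) = 75990 / 96500 = 0.7875 mol
Zn²⁺ + 2e⁻ → Zn, so theoretical m(Zn) = 0.3938 × 65.38 = 25.75 g
Actual mass = 72.4% × 25.75 = 18.6 g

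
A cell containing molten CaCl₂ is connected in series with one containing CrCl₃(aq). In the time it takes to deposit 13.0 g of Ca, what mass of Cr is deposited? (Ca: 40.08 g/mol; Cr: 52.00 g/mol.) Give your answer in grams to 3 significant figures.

11.2 g

n(Ca) = 13.0 / 40.08 = 0.3244 mol
Ca²⁺ + 2e⁻ → Ca, so n(e⁻) = 2 × 0.3244 = 0.6488 mol
The cells are in series, so the same charge (and hence the same n(e⁻) = 0.6488 mol) passes through both.
Cr³⁺ + 3e⁻ → Cr, so n(Cr) = 0.6488 / 3 = 0.2163 mol
m(Cr) = 0.2163 × 52.00 = 11.2 g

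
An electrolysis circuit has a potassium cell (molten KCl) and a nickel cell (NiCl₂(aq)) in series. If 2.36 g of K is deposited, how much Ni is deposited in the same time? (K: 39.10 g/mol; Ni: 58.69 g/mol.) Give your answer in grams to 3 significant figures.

n(K) = 2.36 / 39.10 = 0.06036 mol
K⁺ + e⁻ → K, so n(e⁻) = 0.06036 mol
In series, the same 0.06036 mol of electrons flows through the second cell.
Ni²⁺ + 2e⁻ → Ni, so n(Ni) = 0.06036 / 2 = 0.03018 mol
m(Ni) = 0.03018 × 58.69 = 1.77 g

1.77 g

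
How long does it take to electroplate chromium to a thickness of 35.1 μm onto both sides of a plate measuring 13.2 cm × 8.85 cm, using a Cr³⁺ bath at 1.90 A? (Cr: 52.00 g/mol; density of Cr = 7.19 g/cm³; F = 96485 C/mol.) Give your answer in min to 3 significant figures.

Plated area = 2 × 13.2 × 8.85 = 233.6 cm²
Volume = 233.6 × 35.1×10⁻⁴ cm = 0.8199 cm³
m(Cr) = 0.8199 × 7.19 = 5.895 g
n(Cr) = 5.895 / 52.00 = 0.1134 mol; n(e⁻) = 3 × 0.1134 = 0.3402 mol
Q = 0.3402 × 96485 = 32820 C
t = 32820 / 1.90 = 17270 s = 288 min

288 min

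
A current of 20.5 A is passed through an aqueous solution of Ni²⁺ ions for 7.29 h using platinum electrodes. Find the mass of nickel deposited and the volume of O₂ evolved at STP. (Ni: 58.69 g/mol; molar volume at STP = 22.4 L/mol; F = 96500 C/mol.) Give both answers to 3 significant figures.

Q = 20.5 × 26244 = 5.380×10^5 C; n(e⁻) = 5.380×10^5 / 96500 = 5.575 mol
Cathode: Ni²⁺ + 2e⁻ → Ni → n(Ni) = 5.575/2 = 2.788 mol → 164 g
Anode: 2H₂O → O₂ + 4H⁺ + 4e⁻ → n(O₂) = 5.575/4 = 1.394 mol → 31.2 L

164 g Ni; 31.2 L O₂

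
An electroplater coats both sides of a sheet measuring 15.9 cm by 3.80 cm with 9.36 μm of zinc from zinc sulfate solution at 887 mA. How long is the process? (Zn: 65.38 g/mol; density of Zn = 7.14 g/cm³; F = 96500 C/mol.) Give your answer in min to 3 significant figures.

Plated area = 2 × 15.9 × 3.80 = 120.8 cm²
Volume = 120.8 × 9.36×10⁻⁴ cm = 0.1131 cm³
m(Zn) = 0.1131 × 7.14 = 0.8075 g
n(Zn) = 0.8075 / 65.38 = 0.01235 mol; n(e⁻) = 2 × 0.01235 = 0.02470 mol
Q = 0.02470 × 96500 = 2384 C
t = 2384 / 0.887 = 2688 s = 44.8 min

44.8 min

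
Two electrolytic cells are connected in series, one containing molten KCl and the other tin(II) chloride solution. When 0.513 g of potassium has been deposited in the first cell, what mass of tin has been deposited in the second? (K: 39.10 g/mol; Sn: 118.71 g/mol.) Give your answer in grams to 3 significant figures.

0.779 g

n(K) = 0.513 / 39.10 = 0.01312 mol
K⁺ + e⁻ → K, so n(e⁻) = 0.01312 mol
Same current for the same time ⇒ same n(e⁻) = 0.01312 mol in both cells.
Sn²⁺ + 2e⁻ → Sn, so n(Sn) = 0.01312 / 2 = 0.006560 mol
m(Sn) = 0.006560 × 118.71 = 0.779 g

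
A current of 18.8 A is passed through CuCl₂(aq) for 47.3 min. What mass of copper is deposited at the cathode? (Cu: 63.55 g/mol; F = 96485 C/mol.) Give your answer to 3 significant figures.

Q = 18.8 A × 2838 s = 53350 C
n(e⁻) = Q/F = 53350/96485 = 0.5529 mol
Cu²⁺ + 2e⁻ → Cu, so n(Cu) = 0.5529 / 2 = 0.2765 mol
m = 0.2765 × 63.55 = 17.6 g

17.6 g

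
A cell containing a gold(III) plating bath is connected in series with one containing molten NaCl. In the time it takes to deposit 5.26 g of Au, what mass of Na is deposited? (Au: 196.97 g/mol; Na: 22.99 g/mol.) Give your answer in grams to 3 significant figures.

1.84 g

n(Au) = 5.26 / 196.97 = 0.02670 mol
Au³⁺ + 3e⁻ → Au, so n(e⁻) = 3 × 0.02670 = 0.08010 mol
Since the cells are in series, n(e⁻) in the Na cell is also 0.08010 mol.
Na⁺ + e⁻ → Na, so n(Na) = 0.08010 mol
m(Na) = 0.08010 × 22.99 = 1.84 g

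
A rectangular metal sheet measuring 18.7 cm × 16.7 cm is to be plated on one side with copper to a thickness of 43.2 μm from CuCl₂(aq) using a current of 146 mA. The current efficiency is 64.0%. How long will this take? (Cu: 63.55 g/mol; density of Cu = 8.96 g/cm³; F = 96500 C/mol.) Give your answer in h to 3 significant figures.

109 h

Plated area = 18.7 × 16.7 = 312.3 cm²
Volume = 312.3 × 43.2×10⁻⁴ cm = 1.349 cm³
m(Cu) = 1.349 × 8.96 = 12.09 g
n(Cu) = 12.09 / 63.55 = 0.1902 mol; n(e⁻) = 2 × 0.1902 = 0.3804 mol
Q = 0.3804 × 96500 / 0.640 = 57360 C
t = 57360 / 0.146 = 3.929×10^5 s = 109 h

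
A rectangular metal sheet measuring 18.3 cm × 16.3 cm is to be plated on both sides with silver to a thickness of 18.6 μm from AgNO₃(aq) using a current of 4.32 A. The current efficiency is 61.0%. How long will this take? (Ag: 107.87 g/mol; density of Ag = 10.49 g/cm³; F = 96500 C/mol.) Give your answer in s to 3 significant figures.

Plated area = 2 × 18.3 × 16.3 = 596.6 cm²
Volume = 596.6 × 18.6×10⁻⁴ cm = 1.110 cm³
m(Ag) = 1.110 × 10.49 = 11.64 g
n(Ag) = 11.64 / 107.87 = 0.1079 mol; n(e⁻) = 0.1079 mol
Q = 0.1079 × 96500 / 0.610 = 17070 C
t = 17070 / 4.32 = 3951 s

3950 s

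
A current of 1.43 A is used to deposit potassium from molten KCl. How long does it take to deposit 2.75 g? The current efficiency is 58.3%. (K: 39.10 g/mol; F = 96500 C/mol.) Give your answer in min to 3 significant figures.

n(K) = 2.75 / 39.10 = 0.07033 mol
K⁺ + e⁻ → K, so n(e⁻) = 0.07033 mol
Q = 0.07033 × 96500 / 0.583 = 11640 C
t = Q / I = 11640 / 1.43 = 8140 s = 136 min

136 min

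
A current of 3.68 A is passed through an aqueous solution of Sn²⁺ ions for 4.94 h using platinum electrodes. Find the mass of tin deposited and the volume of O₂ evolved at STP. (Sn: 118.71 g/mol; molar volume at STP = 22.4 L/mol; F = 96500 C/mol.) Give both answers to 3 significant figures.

40.3 g Sn; 3.80 L O₂

Q = 3.68 × 17784 = 65450 C; n(e⁻) = 65450 / 96500 = 0.6782 mol
Cathode: Sn²⁺ + 2e⁻ → Sn → n(Sn) = 0.6782/2 = 0.3391 mol → 40.3 g
Anode: 2H₂O → O₂ + 4H⁺ + 4e⁻ → n(O₂) = 0.6782/4 = 0.1696 mol → 3.80 L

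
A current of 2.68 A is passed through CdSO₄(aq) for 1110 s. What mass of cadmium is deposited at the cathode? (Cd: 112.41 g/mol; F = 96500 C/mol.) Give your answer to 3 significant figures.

Q = It = 2.68 × 1110 = 2975 C
n(e⁻) = 2975 / 96500 = 0.03083 mol
Cd²⁺ + 2e⁻ → Cd, so n(Cd) = 0.03083 / 2 = 0.01542 mol
m = 0.01542 × 112.41 = 1.73 g

1.73 g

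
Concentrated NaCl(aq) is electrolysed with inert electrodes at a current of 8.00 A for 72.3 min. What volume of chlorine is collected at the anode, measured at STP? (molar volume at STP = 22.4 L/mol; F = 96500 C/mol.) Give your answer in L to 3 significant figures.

Q = It = 8.00 × 4338 = 34700 C
Moles of electrons = 34700 / 96500 = 0.3596 mol
2Cl⁻ → Cl₂ + 2e⁻, so n(Cl₂) = 0.3596 / 2 = 0.1798 mol
V = 0.1798 × 22.4 = 4.028 L

4.03 L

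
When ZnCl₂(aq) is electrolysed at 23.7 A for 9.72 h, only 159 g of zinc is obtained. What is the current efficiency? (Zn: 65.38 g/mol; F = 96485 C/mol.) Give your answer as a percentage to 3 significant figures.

Q = 23.7 × 34992 = 8.293×10^5 C
n(e⁻) = 8.293×10^5 / 96485 = 8.595 mol
Zn²⁺ + 2e⁻ → Zn, so theoretical n(Zn) = 4.298 mol → 281.0 g
Efficiency = 159 / 281.0 = 0.5658 = 56.6%

56.6%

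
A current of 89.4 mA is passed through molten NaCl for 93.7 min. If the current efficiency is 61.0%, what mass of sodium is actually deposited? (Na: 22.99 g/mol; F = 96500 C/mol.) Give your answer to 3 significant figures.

Q = 0.0894 × 5622 = 502.6 C
n(e⁻) = 502.6 / 96500 = 0.005208 mol
Na⁺ + e⁻ → Na, so theoretical m(Na) = 0.005208 × 22.99 = 0.1197 g
Actual mass = 61.0% × 0.1197 = 0.0730 g

0.0730 g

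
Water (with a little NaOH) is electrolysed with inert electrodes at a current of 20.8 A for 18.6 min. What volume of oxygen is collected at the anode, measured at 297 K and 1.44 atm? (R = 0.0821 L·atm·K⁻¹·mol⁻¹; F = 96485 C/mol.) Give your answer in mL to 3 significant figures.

1020 mL

Charge passed = 20.8 × 1116 = 23210 C
Moles of electrons = 23210 / 96485 = 0.2406 mol
2H₂O → O₂ + 4H⁺ + 4e⁻, so n(O₂) = 0.2406 / 4 = 0.06015 mol
V = nRT/P = 0.06015 × 0.0821 × 297 / 1.44 = 1.019 L
= 1020 mL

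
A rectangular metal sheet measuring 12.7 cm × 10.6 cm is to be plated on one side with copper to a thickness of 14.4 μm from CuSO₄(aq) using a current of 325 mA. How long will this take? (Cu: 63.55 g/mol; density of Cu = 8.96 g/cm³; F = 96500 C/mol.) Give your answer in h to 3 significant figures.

4.51 h

Plated area = 12.7 × 10.6 = 134.6 cm²
Volume = 134.6 × 14.4×10⁻⁴ cm = 0.1938 cm³
m(Cu) = 0.1938 × 8.96 = 1.736 g
n(Cu) = 1.736 / 63.55 = 0.02732 mol; n(e⁻) = 2 × 0.02732 = 0.05464 mol
Q = 0.05464 × 96500 = 5273 C
t = 5273 / 0.325 = 16220 s = 4.51 h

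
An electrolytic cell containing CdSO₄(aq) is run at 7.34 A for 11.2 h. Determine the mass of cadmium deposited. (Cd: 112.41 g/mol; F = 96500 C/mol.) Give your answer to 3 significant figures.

Q = 7.34 A × 40320 s = 2.959×10^5 C
n(e⁻) = 2.959×10^5 / 96500 = 3.066 mol
Cd²⁺ + 2e⁻ → Cd, so n(Cd) = 3.066 / 2 = 1.533 mol
m = 1.533 × 112.41 = 172 g

172 g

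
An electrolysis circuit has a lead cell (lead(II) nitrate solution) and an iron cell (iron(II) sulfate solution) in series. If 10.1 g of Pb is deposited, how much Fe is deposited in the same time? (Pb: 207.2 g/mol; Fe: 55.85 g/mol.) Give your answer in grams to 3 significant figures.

2.72 g

n(Pb) = 10.1 / 207.2 = 0.04875 mol
Pb²⁺ + 2e⁻ → Pb, so n(e⁻) = 2 × 0.04875 = 0.09750 mol
Since the cells are in series, n(e⁻) in the Fe cell is also 0.09750 mol.
Fe²⁺ + 2e⁻ → Fe, so n(Fe) = 0.09750 / 2 = 0.04875 mol
m(Fe) = 0.04875 × 55.85 = 2.72 g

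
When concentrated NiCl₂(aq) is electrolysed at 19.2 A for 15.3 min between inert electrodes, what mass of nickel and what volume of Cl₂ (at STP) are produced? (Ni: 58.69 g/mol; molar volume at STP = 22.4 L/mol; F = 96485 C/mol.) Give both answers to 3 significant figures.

Q = 19.2 × 918 = 17630 C; n(e⁻) = 17630 / 96485 = 0.1827 mol
Cathode: Ni²⁺ + 2e⁻ → Ni → n(Ni) = 0.1827/2 = 0.09135 mol → 5.36 g
Anode: 2Cl⁻ → Cl₂ + 2e⁻ → n(Cl₂) = 0.1827/2 = 0.09135 mol → 2.05 L

5.36 g Ni; 2.05 L Cl₂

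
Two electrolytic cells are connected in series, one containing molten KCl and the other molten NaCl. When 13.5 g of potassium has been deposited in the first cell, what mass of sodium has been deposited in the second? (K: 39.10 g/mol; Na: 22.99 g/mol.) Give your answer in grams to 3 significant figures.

7.94 g

n(K) = 13.5 / 39.10 = 0.3453 mol
K⁺ + e⁻ → K, so n(e⁻) = 0.3453 mol
Same current for the same time ⇒ same n(e⁻) = 0.3453 mol in both cells.
Na⁺ + e⁻ → Na, so n(Na) = 0.3453 mol
m(Na) = 0.3453 × 22.99 = 7.94 g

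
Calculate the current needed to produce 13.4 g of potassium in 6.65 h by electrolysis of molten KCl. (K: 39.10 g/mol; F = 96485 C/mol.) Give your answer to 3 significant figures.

1.38 A

n(K) = 13.4 / 39.10 = 0.3427 mol
K⁺ + e⁻ → K, so n(e⁻) = 0.3427 mol
Q = 0.3427 × 96485 = 33070 C
I = Q / t = 33070 / 23940 s = 1.38 A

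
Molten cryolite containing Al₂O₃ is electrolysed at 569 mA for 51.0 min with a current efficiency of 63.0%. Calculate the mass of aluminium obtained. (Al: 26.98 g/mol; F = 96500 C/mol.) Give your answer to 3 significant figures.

0.102 g

Q = 0.569 × 3060 = 1741 C
n(e⁻) = 1741 / 96500 = 0.01804 mol
Al³⁺ + 3e⁻ → Al, so theoretical m(Al) = 0.006013 × 26.98 = 0.1622 g
Actual mass = 63.0% × 0.1622 = 0.102 g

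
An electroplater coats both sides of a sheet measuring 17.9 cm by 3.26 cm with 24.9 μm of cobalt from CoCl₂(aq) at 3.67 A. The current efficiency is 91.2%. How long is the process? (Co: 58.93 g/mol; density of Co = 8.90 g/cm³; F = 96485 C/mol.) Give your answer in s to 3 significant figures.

2530 s

Plated area = 2 × 17.9 × 3.26 = 116.7 cm²
Volume = 116.7 × 24.9×10⁻⁴ cm = 0.2906 cm³
m(Co) = 0.2906 × 8.90 = 2.586 g
n(Co) = 2.586 / 58.93 = 0.04388 mol; n(e⁻) = 2 × 0.04388 = 0.08776 mol
Q = 0.08776 × 96485 / 0.912 = 9285 C
t = 9285 / 3.67 = 2530 s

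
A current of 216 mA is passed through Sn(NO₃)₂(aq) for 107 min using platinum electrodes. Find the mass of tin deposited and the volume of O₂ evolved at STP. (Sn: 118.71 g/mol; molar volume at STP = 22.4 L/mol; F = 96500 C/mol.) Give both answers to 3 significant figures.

0.853 g Sn; 0.0805 L O₂

Q = 0.216 × 6420 = 1387 C; n(e⁻) = 1387 / 96500 = 0.01437 mol
Cathode: Sn²⁺ + 2e⁻ → Sn → n(Sn) = 0.01437/2 = 0.007185 mol → 0.853 g
Anode: 2H₂O → O₂ + 4H⁺ + 4e⁻ → n(O₂) = 0.01437/4 = 0.003593 mol → 0.0805 L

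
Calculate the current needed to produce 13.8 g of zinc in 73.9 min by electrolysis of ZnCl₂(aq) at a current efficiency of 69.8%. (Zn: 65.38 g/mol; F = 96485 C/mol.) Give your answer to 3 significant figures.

13.2 A

n(Zn) = 13.8 / 65.38 = 0.2111 mol
Zn²⁺ + 2e⁻ → Zn, so n(e⁻) = 2 × 0.2111 = 0.4222 mol
Q = 0.4222 × 96485 / 0.698 = 58360 C
I = Q / t = 58360 / 4434 s = 13.2 A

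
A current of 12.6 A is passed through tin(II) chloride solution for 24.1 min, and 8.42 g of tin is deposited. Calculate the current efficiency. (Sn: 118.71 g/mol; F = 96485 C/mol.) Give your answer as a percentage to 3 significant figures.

75.1%

Q = 12.6 × 1446 = 18220 C
n(e⁻) = 18220 / 96485 = 0.1888 mol
Sn²⁺ + 2e⁻ → Sn, so theoretical n(Sn) = 0.09440 mol → 11.21 g
Efficiency = 8.42 / 11.21 = 0.7511 = 75.1%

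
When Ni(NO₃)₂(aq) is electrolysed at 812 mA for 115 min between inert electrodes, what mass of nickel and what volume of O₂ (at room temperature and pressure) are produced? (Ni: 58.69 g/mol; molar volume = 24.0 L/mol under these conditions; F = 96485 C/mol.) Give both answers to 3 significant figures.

Q = 0.812 × 6900 = 5603 C; n(e⁻) = 5603 / 96485 = 0.05807 mol
Cathode: Ni²⁺ + 2e⁻ → Ni → n(Ni) = 0.05807/2 = 0.02904 mol → 1.70 g
Anode: 2H₂O → O₂ + 4H⁺ + 4e⁻ → n(O₂) = 0.05807/4 = 0.01452 mol → 0.348 L

1.70 g Ni; 0.348 L O₂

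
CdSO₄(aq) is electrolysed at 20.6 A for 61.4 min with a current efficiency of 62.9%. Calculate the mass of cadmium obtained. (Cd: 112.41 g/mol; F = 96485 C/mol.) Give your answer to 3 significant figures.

Q = 20.6 × 3684 = 75890 C
n(e⁻) = 75890 / 96485 = 0.7865 mol
Cd²⁺ + 2e⁻ → Cd, so theoretical m(Cd) = 0.3933 × 112.41 = 44.21 g
Actual mass = 62.9% × 44.21 = 27.8 g

27.8 g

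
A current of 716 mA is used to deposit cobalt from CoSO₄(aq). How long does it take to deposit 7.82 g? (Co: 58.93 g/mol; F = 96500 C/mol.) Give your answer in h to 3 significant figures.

9.94 h

n(Co) = 7.82 / 58.93 = 0.1327 mol
Co²⁺ + 2e⁻ → Co, so n(e⁻) = 2 × 0.1327 = 0.2654 mol
Q = 0.2654 × 96500 = 25610 C
t = Q / I = 25610 / 0.716 = 35770 s = 9.94 h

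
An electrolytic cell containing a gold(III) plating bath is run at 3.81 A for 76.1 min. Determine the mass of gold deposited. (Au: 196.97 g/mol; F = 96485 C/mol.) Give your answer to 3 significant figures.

Q = It = 3.81 × 4566 = 17400 C
n(e⁻) = 17400 / 96485 = 0.1803 mol
Au³⁺ + 3e⁻ → Au, so n(Au) = 0.1803 / 3 = 0.06010 mol
m = 0.06010 × 196.97 = 11.8 g

11.8 g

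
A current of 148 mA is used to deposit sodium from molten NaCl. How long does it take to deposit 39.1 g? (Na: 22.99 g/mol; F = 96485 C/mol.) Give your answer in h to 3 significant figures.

n(Na) = 39.1 / 22.99 = 1.701 mol
Na⁺ + e⁻ → Na, so n(e⁻) = 1.701 mol
Q = 1.701 × 96485 = 1.641×10^5 C
t = Q / I = 1.641×10^5 / 0.148 = 1.109×10^6 s = 308 h

308 h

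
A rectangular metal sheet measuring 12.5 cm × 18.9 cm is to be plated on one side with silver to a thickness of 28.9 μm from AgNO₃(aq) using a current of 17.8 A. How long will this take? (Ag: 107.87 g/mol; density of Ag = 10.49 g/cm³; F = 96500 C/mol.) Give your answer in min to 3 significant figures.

6.00 min

Plated area = 12.5 × 18.9 = 236.3 cm²
Volume = 236.3 × 28.9×10⁻⁴ cm = 0.6829 cm³
m(Ag) = 0.6829 × 10.49 = 7.164 g
n(Ag) = 7.164 / 107.87 = 0.06641 mol; n(e⁻) = 0.06641 mol
Q = 0.06641 × 96500 = 6409 C
t = 6409 / 17.8 = 360.1 s = 6.00 min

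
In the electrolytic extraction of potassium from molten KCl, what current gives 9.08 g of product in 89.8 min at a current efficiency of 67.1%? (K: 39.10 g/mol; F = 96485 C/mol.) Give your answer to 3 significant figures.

6.20 A

n(K) = 9.08 / 39.10 = 0.2322 mol
K⁺ + e⁻ → K, so n(e⁻) = 0.2322 mol
Q = 0.2322 × 96485 / 0.671 = 33390 C
I = Q / t = 33390 / 5388 s = 6.20 A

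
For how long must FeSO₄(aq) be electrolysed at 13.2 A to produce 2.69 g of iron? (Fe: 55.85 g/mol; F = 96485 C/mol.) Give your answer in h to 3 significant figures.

n(Fe) = 2.69 / 55.85 = 0.04816 mol
Fe²⁺ + 2e⁻ → Fe, so n(e⁻) = 2 × 0.04816 = 0.09632 mol
Q = 0.09632 × 96485 = 9293 C
t = Q / I = 9293 / 13.2 = 704.0 s = 0.196 h

0.196 h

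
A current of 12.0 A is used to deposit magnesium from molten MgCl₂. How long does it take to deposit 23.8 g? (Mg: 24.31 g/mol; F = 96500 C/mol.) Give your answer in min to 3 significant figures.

262 min

n(Mg) = 23.8 / 24.31 = 0.9790 mol
Mg²⁺ + 2e⁻ → Mg, so n(e⁻) = 2 × 0.9790 = 1.958 mol
Q = 1.958 × 96500 = 1.889×10^5 C
t = Q / I = 1.889×10^5 / 12.0 = 15740 s = 262 min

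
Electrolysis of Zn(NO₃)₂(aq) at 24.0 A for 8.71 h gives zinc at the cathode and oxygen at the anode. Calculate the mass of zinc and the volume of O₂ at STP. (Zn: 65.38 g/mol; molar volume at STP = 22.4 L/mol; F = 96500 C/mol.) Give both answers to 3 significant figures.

Q = 24.0 × 31356 = 7.525×10^5 C; n(e⁻) = 7.525×10^5 / 96500 = 7.798 mol
Cathode: Zn²⁺ + 2e⁻ → Zn → n(Zn) = 7.798/2 = 3.899 mol → 255 g
Anode: 2H₂O → O₂ + 4H⁺ + 4e⁻ → n(O₂) = 7.798/4 = 1.950 mol → 43.7 L

255 g Zn; 43.7 L O₂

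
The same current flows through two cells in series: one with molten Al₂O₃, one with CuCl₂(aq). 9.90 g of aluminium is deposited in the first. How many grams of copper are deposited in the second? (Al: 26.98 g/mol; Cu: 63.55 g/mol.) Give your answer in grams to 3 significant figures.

n(Al) = 9.90 / 26.98 = 0.3669 mol
Al³⁺ + 3e⁻ → Al, so n(e⁻) = 3 × 0.3669 = 1.101 mol
The cells are in series, so the same charge (and hence the same n(e⁻) = 1.101 mol) passes through both.
Cu²⁺ + 2e⁻ → Cu, so n(Cu) = 1.101 / 2 = 0.5505 mol
m(Cu) = 0.5505 × 63.55 = 35.0 g

35.0 g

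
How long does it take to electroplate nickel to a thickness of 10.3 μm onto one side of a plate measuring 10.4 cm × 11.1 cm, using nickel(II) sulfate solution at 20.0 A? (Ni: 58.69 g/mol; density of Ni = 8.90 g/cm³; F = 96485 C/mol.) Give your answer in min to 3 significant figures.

2.90 min

Plated area = 10.4 × 11.1 = 115.4 cm²
Volume = 115.4 × 10.3×10⁻⁴ cm = 0.1189 cm³
m(Ni) = 0.1189 × 8.90 = 1.058 g
n(Ni) = 1.058 / 58.69 = 0.01803 mol; n(e⁻) = 2 × 0.01803 = 0.03606 mol
Q = 0.03606 × 96485 = 3479 C
t = 3479 / 20.0 = 174.0 s = 2.90 min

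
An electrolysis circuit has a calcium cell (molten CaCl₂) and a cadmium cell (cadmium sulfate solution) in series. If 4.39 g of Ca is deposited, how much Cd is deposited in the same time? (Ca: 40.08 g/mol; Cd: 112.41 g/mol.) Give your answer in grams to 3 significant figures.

n(Ca) = 4.39 / 40.08 = 0.1095 mol
Ca²⁺ + 2e⁻ → Ca, so n(e⁻) = 2 × 0.1095 = 0.2190 mol
In series, the same 0.2190 mol of electrons flows through the second cell.
Cd²⁺ + 2e⁻ → Cd, so n(Cd) = 0.2190 / 2 = 0.1095 mol
m(Cd) = 0.1095 × 112.41 = 12.3 g

12.3 g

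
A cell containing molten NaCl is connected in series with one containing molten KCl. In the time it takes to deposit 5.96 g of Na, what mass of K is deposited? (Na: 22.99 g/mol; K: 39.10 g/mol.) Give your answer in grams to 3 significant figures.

n(Na) = 5.96 / 22.99 = 0.2592 mol
Na⁺ + e⁻ → Na, so n(e⁻) = 0.2592 mol
In series, the same 0.2592 mol of electrons flows through the second cell.
K⁺ + e⁻ → K, so n(K) = 0.2592 mol
m(K) = 0.2592 × 39.10 = 10.1 g

10.1 g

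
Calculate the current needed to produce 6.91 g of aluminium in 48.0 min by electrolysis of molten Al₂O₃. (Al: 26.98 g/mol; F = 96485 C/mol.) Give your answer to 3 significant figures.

25.7 A

n(Al) = 6.91 / 26.98 = 0.2561 mol
Al³⁺ + 3e⁻ → Al, so n(e⁻) = 3 × 0.2561 = 0.7683 mol
Q = 0.7683 × 96485 = 74130 C
I = Q / t = 74130 / 2880 s = 25.7 A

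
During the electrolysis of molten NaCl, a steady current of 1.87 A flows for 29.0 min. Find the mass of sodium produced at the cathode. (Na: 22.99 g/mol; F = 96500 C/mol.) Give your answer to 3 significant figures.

Charge passed = 1.87 × 1740 = 3254 C
n(e⁻) = Q/F = 3254/96500 = 0.03372 mol
Na⁺ + e⁻ → Na, so n(Na) = 0.03372 mol
m = 0.03372 × 22.99 = 0.775 g

0.775 g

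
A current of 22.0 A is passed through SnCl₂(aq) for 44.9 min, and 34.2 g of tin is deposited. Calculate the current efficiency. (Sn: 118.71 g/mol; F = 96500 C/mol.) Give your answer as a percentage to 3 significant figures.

93.8%

Q = 22.0 × 2694 = 59270 C
n(e⁻) = 59270 / 96500 = 0.6142 mol
Sn²⁺ + 2e⁻ → Sn, so theoretical n(Sn) = 0.3071 mol → 36.46 g
Efficiency = 34.2 / 36.46 = 0.9380 = 93.8%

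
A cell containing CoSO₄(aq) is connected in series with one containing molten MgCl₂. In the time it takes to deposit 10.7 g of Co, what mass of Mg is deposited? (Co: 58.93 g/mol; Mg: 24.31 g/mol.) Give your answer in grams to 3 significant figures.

4.41 g

n(Co) = 10.7 / 58.93 = 0.1816 mol
Co²⁺ + 2e⁻ → Co, so n(e⁻) = 2 × 0.1816 = 0.3632 mol
In series, the same 0.3632 mol of electrons flows through the second cell.
Mg²⁺ + 2e⁻ → Mg, so n(Mg) = 0.3632 / 2 = 0.1816 mol
m(Mg) = 0.1816 × 24.31 = 4.41 g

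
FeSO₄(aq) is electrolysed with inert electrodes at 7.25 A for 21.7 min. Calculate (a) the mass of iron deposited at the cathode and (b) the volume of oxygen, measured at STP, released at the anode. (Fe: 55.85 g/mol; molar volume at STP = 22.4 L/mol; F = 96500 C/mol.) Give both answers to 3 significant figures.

2.73 g Fe; 0.548 L O₂

Q = 7.25 × 1302 = 9440 C; n(e⁻) = 9440 / 96500 = 0.09782 mol
Cathode: Fe²⁺ + 2e⁻ → Fe → n(Fe) = 0.09782/2 = 0.04891 mol → 2.73 g
Anode: 2H₂O → O₂ + 4H⁺ + 4e⁻ → n(O₂) = 0.09782/4 = 0.02446 mol → 0.548 L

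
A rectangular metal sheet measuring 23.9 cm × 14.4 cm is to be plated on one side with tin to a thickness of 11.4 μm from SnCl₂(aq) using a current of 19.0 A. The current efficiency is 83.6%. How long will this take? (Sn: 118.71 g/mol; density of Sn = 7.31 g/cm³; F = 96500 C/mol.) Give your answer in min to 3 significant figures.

Plated area = 23.9 × 14.4 = 344.2 cm²
Volume = 344.2 × 11.4×10⁻⁴ cm = 0.3924 cm³
m(Sn) = 0.3924 × 7.31 = 2.868 g
n(Sn) = 2.868 / 118.71 = 0.02416 mol; n(e⁻) = 2 × 0.02416 = 0.04832 mol
Q = 0.04832 × 96500 / 0.836 = 5578 C
t = 5578 / 19.0 = 293.6 s = 4.89 min

4.89 min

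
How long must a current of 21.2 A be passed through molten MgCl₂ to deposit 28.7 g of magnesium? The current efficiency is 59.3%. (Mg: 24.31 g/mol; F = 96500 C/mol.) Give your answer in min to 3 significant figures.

302 min

n(Mg) = 28.7 / 24.31 = 1.181 mol
Mg²⁺ + 2e⁻ → Mg, so n(e⁻) = 2 × 1.181 = 2.362 mol
Q = 2.362 × 96500 / 0.593 = 3.844×10^5 C
t = Q / I = 3.844×10^5 / 21.2 = 18130 s = 302 min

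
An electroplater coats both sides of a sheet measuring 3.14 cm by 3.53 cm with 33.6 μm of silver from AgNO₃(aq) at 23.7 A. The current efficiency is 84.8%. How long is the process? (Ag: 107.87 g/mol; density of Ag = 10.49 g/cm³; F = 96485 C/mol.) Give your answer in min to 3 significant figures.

0.580 min

Plated area = 2 × 3.14 × 3.53 = 22.17 cm²
Volume = 22.17 × 33.6×10⁻⁴ cm = 0.07449 cm³
m(Ag) = 0.07449 × 10.49 = 0.7814 g
n(Ag) = 0.7814 / 107.87 = 0.007244 mol; n(e⁻) = 0.007244 mol
Q = 0.007244 × 96485 / 0.848 = 824.2 C
t = 824.2 / 23.7 = 34.78 s = 0.580 min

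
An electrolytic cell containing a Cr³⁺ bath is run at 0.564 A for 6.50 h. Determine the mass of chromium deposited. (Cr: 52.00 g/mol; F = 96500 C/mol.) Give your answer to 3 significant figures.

Q = It = 0.564 × 23400 = 13200 C
n(e⁻) = 13200 / 96500 = 0.1368 mol
Cr³⁺ + 3e⁻ → Cr, so n(Cr) = 0.1368 / 3 = 0.04560 mol
m = 0.04560 × 52.00 = 2.37 g

2.37 g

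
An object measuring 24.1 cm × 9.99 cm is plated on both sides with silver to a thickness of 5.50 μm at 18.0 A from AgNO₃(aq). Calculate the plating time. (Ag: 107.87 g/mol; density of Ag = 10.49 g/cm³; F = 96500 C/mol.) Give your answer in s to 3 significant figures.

138 s

Plated area = 2 × 24.1 × 9.99 = 481.5 cm²
Volume = 481.5 × 5.50×10⁻⁴ cm = 0.2648 cm³
m(Ag) = 0.2648 × 10.49 = 2.778 g
n(Ag) = 2.778 / 107.87 = 0.02575 mol; n(e⁻) = 0.02575 mol
Q = 0.02575 × 96500 = 2485 C
t = 2485 / 18.0 = 138.1 s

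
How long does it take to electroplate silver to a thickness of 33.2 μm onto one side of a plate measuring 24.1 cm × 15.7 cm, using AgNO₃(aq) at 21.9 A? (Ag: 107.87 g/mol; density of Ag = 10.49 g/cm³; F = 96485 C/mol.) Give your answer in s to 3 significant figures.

538 s

Plated area = 24.1 × 15.7 = 378.4 cm²
Volume = 378.4 × 33.2×10⁻⁴ cm = 1.256 cm³
m(Ag) = 1.256 × 10.49 = 13.18 g
n(Ag) = 13.18 / 107.87 = 0.1222 mol; n(e⁻) = 0.1222 mol
Q = 0.1222 × 96485 = 11790 C
t = 11790 / 21.9 = 538.4 s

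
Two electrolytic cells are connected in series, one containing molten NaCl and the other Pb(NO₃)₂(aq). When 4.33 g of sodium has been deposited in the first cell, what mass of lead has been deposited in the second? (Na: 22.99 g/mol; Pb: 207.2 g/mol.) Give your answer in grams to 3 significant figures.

n(Na) = 4.33 / 22.99 = 0.1883 mol
Na⁺ + e⁻ → Na, so n(e⁻) = 0.1883 mol
The cells are in series, so the same charge (and hence the same n(e⁻) = 0.1883 mol) passes through both.
Pb²⁺ + 2e⁻ → Pb, so n(Pb) = 0.1883 / 2 = 0.09415 mol
m(Pb) = 0.09415 × 207.2 = 19.5 g

19.5 g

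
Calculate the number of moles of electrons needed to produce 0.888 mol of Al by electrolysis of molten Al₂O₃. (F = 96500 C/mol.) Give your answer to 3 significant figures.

Al³⁺ + 3e⁻ → Al, so n(e⁻) = 3 × 0.888 = 2.664 mol

2.66 mol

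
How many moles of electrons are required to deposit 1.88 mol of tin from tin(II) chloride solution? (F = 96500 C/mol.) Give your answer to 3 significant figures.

3.76 mol

Sn²⁺ + 2e⁻ → Sn, so n(e⁻) = 2 × 1.88 = 3.760 mol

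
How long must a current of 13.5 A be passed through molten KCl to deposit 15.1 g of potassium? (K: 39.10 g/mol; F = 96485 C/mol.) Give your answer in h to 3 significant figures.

0.767 h

n(K) = 15.1 / 39.10 = 0.3862 mol
K⁺ + e⁻ → K, so n(e⁻) = 0.3862 mol
Q = 0.3862 × 96485 = 37260 C
t = Q / I = 37260 / 13.5 = 2760 s = 0.767 h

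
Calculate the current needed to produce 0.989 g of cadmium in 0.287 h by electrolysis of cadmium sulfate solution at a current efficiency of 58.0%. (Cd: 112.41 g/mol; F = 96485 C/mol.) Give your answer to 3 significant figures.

2.83 A

n(Cd) = 0.989 / 112.41 = 0.008798 mol
Cd²⁺ + 2e⁻ → Cd, so n(e⁻) = 2 × 0.008798 = 0.01760 mol
Q = 0.01760 × 96485 / 0.580 = 2928 C
I = Q / t = 2928 / 1033.2 s = 2.83 A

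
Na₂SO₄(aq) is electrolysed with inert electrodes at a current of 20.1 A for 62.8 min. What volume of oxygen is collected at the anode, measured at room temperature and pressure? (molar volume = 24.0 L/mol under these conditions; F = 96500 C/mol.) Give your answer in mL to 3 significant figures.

4710 mL

Q = It = 20.1 × 3768 = 75740 C
n(e⁻) = 75740 / 96500 = 0.7849 mol
2H₂O → O₂ + 4H⁺ + 4e⁻, so n(O₂) = 0.7849 / 4 = 0.1962 mol
V = 0.1962 × 24.0 = 4.709 L
= 4710 mL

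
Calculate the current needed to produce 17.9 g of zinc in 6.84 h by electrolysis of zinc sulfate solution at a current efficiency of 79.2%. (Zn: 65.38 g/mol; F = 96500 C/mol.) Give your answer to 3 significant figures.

n(Zn) = 17.9 / 65.38 = 0.2738 mol
Zn²⁺ + 2e⁻ → Zn, so n(e⁻) = 2 × 0.2738 = 0.5476 mol
Q = 0.5476 × 96500 / 0.792 = 66720 C
I = Q / t = 66720 / 24624 s = 2.71 A

2.71 A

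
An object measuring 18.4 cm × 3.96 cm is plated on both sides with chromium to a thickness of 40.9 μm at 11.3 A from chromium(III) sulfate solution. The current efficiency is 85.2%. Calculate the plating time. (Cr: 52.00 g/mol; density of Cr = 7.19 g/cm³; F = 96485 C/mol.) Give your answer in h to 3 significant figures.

0.688 h

Plated area = 2 × 18.4 × 3.96 = 145.7 cm²
Volume = 145.7 × 40.9×10⁻⁴ cm = 0.5959 cm³
m(Cr) = 0.5959 × 7.19 = 4.285 g
n(Cr) = 4.285 / 52.00 = 0.08240 mol; n(e⁻) = 3 × 0.08240 = 0.2472 mol
Q = 0.2472 × 96485 / 0.852 = 27990 C
t = 27990 / 11.3 = 2477 s = 0.688 h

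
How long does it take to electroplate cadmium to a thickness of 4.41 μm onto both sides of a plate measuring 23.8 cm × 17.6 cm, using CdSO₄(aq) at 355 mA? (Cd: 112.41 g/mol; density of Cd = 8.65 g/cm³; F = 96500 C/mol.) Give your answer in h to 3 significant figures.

Plated area = 2 × 23.8 × 17.6 = 837.8 cm²
Volume = 837.8 × 4.41×10⁻⁴ cm = 0.3695 cm³
m(Cd) = 0.3695 × 8.65 = 3.196 g
n(Cd) = 3.196 / 112.41 = 0.02843 mol; n(e⁻) = 2 × 0.02843 = 0.05686 mol
Q = 0.05686 × 96500 = 5487 C
t = 5487 / 0.355 = 15460 s = 4.29 h

4.29 h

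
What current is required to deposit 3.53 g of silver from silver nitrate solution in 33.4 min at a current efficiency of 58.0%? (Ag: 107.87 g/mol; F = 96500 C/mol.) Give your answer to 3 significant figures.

n(Ag) = 3.53 / 107.87 = 0.03272 mol
Ag⁺ + e⁻ → Ag, so n(e⁻) = 0.03272 mol
Q = 0.03272 × 96500 / 0.580 = 5444 C
I = Q / t = 5444 / 2004 s = 2.72 A

2.72 A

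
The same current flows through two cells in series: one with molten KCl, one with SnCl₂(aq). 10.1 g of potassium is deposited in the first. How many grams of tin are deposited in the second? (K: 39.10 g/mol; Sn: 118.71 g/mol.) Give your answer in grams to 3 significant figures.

n(K) = 10.1 / 39.10 = 0.2583 mol
K⁺ + e⁻ → K, so n(e⁻) = 0.2583 mol
In series, the same 0.2583 mol of electrons flows through the second cell.
Sn²⁺ + 2e⁻ → Sn, so n(Sn) = 0.2583 / 2 = 0.1292 mol
m(Sn) = 0.1292 × 118.71 = 15.3 g

15.3 g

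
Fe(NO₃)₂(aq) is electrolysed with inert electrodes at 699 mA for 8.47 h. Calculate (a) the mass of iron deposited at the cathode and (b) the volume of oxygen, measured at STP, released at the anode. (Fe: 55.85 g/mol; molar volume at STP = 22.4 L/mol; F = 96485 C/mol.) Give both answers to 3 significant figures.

6.17 g Fe; 1.24 L O₂

Q = 0.699 × 30492 = 21310 C; n(e⁻) = 21310 / 96485 = 0.2209 mol
Cathode: Fe²⁺ + 2e⁻ → Fe → n(Fe) = 0.2209/2 = 0.1105 mol → 6.17 g
Anode: 2H₂O → O₂ + 4H⁺ + 4e⁻ → n(O₂) = 0.2209/4 = 0.05523 mol → 1.24 L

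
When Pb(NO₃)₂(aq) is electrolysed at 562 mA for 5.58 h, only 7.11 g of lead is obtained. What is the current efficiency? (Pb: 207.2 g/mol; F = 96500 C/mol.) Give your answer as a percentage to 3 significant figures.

Q = 0.562 × 20088 = 11290 C
n(e⁻) = 11290 / 96500 = 0.1170 mol
Pb²⁺ + 2e⁻ → Pb, so theoretical n(Pb) = 0.05850 mol → 12.12 g
Efficiency = 7.11 / 12.12 = 0.5866 = 58.7%

58.7%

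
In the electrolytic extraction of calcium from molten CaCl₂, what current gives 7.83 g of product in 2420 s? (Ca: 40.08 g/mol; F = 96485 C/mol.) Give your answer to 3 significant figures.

n(Ca) = 7.83 / 40.08 = 0.1954 mol
Ca²⁺ + 2e⁻ → Ca, so n(e⁻) = 2 × 0.1954 = 0.3908 mol
Q = 0.3908 × 96485 = 37710 C
I = Q / t = 37710 / 2420 s = 15.6 A

15.6 A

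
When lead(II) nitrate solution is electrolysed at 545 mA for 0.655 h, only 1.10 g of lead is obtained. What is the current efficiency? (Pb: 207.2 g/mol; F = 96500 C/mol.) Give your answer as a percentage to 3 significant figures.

79.7%

Q = 0.545 × 2358 = 1285 C
n(e⁻) = 1285 / 96500 = 0.01332 mol
Pb²⁺ + 2e⁻ → Pb, so theoretical n(Pb) = 0.006660 mol → 1.380 g
Efficiency = 1.10 / 1.380 = 0.7971 = 79.7%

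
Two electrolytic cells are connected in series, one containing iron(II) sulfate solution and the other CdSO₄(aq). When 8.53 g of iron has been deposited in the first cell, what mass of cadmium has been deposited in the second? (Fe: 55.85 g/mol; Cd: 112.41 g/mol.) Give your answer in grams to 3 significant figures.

17.2 g

n(Fe) = 8.53 / 55.85 = 0.1527 mol
Fe²⁺ + 2e⁻ → Fe, so n(e⁻) = 2 × 0.1527 = 0.3054 mol
Same current for the same time ⇒ same n(e⁻) = 0.3054 mol in both cells.
Cd²⁺ + 2e⁻ → Cd, so n(Cd) = 0.3054 / 2 = 0.1527 mol
m(Cd) = 0.1527 × 112.41 = 17.2 g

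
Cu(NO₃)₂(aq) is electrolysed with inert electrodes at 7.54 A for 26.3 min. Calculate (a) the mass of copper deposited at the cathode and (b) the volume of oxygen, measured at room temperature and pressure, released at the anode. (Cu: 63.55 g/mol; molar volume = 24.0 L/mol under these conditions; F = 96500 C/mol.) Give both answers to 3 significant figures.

Q = 7.54 × 1578 = 11900 C; n(e⁻) = 11900 / 96500 = 0.1233 mol
Cathode: Cu²⁺ + 2e⁻ → Cu → n(Cu) = 0.1233/2 = 0.06165 mol → 3.92 g
Anode: 2H₂O → O₂ + 4H⁺ + 4e⁻ → n(O₂) = 0.1233/4 = 0.03083 mol → 0.740 L

3.92 g Cu; 0.740 L O₂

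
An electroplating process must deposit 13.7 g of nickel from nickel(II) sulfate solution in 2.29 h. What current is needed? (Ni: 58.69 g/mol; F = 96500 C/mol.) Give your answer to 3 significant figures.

n(Ni) = 13.7 / 58.69 = 0.2334 mol
Ni²⁺ + 2e⁻ → Ni, so n(e⁻) = 2 × 0.2334 = 0.4668 mol
Q = 0.4668 × 96500 = 45050 C
I = Q / t = 45050 / 8244 s = 5.46 A

5.46 A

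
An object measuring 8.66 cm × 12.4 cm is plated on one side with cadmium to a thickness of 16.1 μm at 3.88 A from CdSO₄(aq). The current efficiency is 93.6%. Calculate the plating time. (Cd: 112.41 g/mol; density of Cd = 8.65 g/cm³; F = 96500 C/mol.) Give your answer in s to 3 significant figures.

707 s

Plated area = 8.66 × 12.4 = 107.4 cm²
Volume = 107.4 × 16.1×10⁻⁴ cm = 0.1729 cm³
m(Cd) = 0.1729 × 8.65 = 1.496 g
n(Cd) = 1.496 / 112.41 = 0.01331 mol; n(e⁻) = 2 × 0.01331 = 0.02662 mol
Q = 0.02662 × 96500 / 0.936 = 2744 C
t = 2744 / 3.88 = 707.2 s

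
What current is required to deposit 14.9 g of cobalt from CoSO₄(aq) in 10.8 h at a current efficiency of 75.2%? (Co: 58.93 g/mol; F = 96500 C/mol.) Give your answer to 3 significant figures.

n(Co) = 14.9 / 58.93 = 0.2528 mol
Co²⁺ + 2e⁻ → Co, so n(e⁻) = 2 × 0.2528 = 0.5056 mol
Q = 0.5056 × 96500 / 0.752 = 64880 C
I = Q / t = 64880 / 38880 s = 1.67 A

1.67 A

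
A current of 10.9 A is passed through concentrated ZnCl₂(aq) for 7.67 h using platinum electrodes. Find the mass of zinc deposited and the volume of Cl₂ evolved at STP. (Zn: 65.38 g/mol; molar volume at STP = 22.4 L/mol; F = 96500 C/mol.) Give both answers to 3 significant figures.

102 g Zn; 34.9 L Cl₂

Q = 10.9 × 27612 = 3.010×10^5 C; n(e⁻) = 3.010×10^5 / 96500 = 3.119 mol
Cathode: Zn²⁺ + 2e⁻ → Zn → n(Zn) = 3.119/2 = 1.560 mol → 102 g
Anode: 2Cl⁻ → Cl₂ + 2e⁻ → n(Cl₂) = 3.119/2 = 1.560 mol → 34.9 L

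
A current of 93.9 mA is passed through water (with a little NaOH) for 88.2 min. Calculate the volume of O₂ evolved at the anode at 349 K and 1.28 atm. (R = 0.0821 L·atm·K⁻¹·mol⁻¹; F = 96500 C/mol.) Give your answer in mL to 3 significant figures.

28.8 mL

Q = It = 0.0939 × 5292 = 496.9 C
Moles of electrons = 496.9 / 96500 = 0.005149 mol
2H₂O → O₂ + 4H⁺ + 4e⁻, so n(O₂) = 0.005149 / 4 = 0.001287 mol
V = nRT/P = 0.001287 × 0.0821 × 349 / 1.28 = 0.02881 L
= 28.8 mL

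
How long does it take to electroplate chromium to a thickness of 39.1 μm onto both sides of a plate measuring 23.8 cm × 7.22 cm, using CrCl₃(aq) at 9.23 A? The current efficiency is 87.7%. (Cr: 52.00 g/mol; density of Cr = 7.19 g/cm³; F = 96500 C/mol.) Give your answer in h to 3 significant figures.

Plated area = 2 × 23.8 × 7.22 = 343.7 cm²
Volume = 343.7 × 39.1×10⁻⁴ cm = 1.344 cm³
m(Cr) = 1.344 × 7.19 = 9.663 g
n(Cr) = 9.663 / 52.00 = 0.1858 mol; n(e⁻) = 3 × 0.1858 = 0.5574 mol
Q = 0.5574 × 96500 / 0.877 = 61330 C
t = 61330 / 9.23 = 6645 s = 1.85 h

1.85 h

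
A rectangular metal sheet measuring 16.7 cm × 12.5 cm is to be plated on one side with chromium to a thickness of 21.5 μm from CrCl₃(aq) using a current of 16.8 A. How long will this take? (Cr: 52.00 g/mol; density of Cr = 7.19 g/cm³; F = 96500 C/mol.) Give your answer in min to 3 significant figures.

Plated area = 16.7 × 12.5 = 208.8 cm²
Volume = 208.8 × 21.5×10⁻⁴ cm = 0.4489 cm³
m(Cr) = 0.4489 × 7.19 = 3.228 g
n(Cr) = 3.228 / 52.00 = 0.06208 mol; n(e⁻) = 3 × 0.06208 = 0.1862 mol
Q = 0.1862 × 96500 = 17970 C
t = 17970 / 16.8 = 1070 s = 17.8 min

17.8 min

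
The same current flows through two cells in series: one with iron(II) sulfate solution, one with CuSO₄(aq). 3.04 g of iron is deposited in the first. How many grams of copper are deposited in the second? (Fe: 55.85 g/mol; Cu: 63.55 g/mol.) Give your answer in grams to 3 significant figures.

3.46 g

n(Fe) = 3.04 / 55.85 = 0.05443 mol
Fe²⁺ + 2e⁻ → Fe, so n(e⁻) = 2 × 0.05443 = 0.1089 mol
Same current for the same time ⇒ same n(e⁻) = 0.1089 mol in both cells.
Cu²⁺ + 2e⁻ → Cu, so n(Cu) = 0.1089 / 2 = 0.05445 mol
m(Cu) = 0.05445 × 63.55 = 3.46 g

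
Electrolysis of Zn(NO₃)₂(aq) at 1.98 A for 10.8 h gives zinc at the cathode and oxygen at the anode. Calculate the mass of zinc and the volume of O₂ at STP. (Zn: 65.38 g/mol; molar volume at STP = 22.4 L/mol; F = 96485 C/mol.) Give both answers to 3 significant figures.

26.1 g Zn; 4.47 L O₂

Q = 1.98 × 38880 = 76980 C; n(e⁻) = 76980 / 96485 = 0.7978 mol
Cathode: Zn²⁺ + 2e⁻ → Zn → n(Zn) = 0.7978/2 = 0.3989 mol → 26.1 g
Anode: 2H₂O → O₂ + 4H⁺ + 4e⁻ → n(O₂) = 0.7978/4 = 0.1995 mol → 4.47 L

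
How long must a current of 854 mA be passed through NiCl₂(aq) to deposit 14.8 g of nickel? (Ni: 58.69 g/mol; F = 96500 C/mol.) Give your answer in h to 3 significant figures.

15.8 h

n(Ni) = 14.8 / 58.69 = 0.2522 mol
Ni²⁺ + 2e⁻ → Ni, so n(e⁻) = 2 × 0.2522 = 0.5044 mol
Q = 0.5044 × 96500 = 48670 C
t = Q / I = 48670 / 0.854 = 56990 s = 15.8 h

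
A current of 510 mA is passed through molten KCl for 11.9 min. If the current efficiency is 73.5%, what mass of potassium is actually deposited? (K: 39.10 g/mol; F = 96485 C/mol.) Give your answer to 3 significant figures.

0.108 g

Q = 0.510 × 714 = 364.1 C
n(e⁻) = 364.1 / 96485 = 0.003774 mol
K⁺ + e⁻ → K, so theoretical m(K) = 0.003774 × 39.10 = 0.1476 g
Actual mass = 73.5% × 0.1476 = 0.108 g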